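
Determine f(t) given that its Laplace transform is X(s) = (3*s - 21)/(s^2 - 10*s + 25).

f(t) = -6*t*exp(5*t) + 3*exp(5*t)

Factor the denominator: s^2 - 10*s + 25 = (s - 5)^2.
Partial fraction decomposition gives [3/(s - 5)] + [-6/(s - 5)^2].
Invert each term: 3/(s - 5) ↔ 3e^(5t); -6/(s - 5)^2 ↔ -6t·e^(5t).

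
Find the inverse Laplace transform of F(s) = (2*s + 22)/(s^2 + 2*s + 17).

Complete the square in the denominator: s^2 + 2*s + 17 = (s + 1)^2 + 4^2.
Split the numerator to match: 2*s + 22 = 2·(s + 1) + 5·4.
Invert each term: 2·(s + 1)/((s + 1)^2 + 16) ↔ 2e^(-t)cos(4t); 5·4/((s + 1)^2 + 16) ↔ 5e^(-t)sin(4t).

5*exp(-t)*sin(4*t) + 2*exp(-t)*cos(4*t)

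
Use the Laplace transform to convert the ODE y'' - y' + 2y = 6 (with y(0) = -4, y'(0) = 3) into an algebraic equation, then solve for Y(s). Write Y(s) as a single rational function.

Y(s) = (-4*s^2 + 7*s + 6)/(s^3 - s^2 + 2*s)

Laplace-transform each side.
With L{y''} = s^2 Y - s·y(0) - y'(0) and L{y'} = sY - y(0), with y(0) = -4, y'(0) = 3: the LHS transforms to (s^2 - s + 2)Y - (-4*s + 7).
The right side is L{6} = 6/s.
So (s^2 - s + 2)Y = 6/s + (-4*s + 7).
Isolate Y and clear denominators.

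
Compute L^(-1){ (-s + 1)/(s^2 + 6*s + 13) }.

2*exp(-3*t)*sin(2*t) - exp(-3*t)*cos(2*t)

Complete the square in the denominator: s^2 + 6*s + 13 = (s + 3)^2 + 2^2.
Split the numerator to match: -s + 1 = -1·(s + 3) + 2·2.
Invert each term: -1·(s + 3)/((s + 3)^2 + 4) ↔ -e^(-3t)cos(2t); 2·2/((s + 3)^2 + 4) ↔ 2e^(-3t)sin(2t).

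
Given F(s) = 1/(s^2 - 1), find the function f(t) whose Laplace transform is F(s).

Since L{sinh(t)} = 1/(s^2 - 1), the inverse is sinh(t).

f(t) = sinh(t)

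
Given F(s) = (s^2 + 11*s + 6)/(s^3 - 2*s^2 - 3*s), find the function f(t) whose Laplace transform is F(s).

Factor the denominator: s^3 - 2*s^2 - 3*s = s*(s - 3)*(s + 1).
Partial fraction decomposition gives [4/(s - 3)] + [-2/s] + [-1/(s + 1)].
Invert each term: 4/(s - 3) ↔ 4e^(3t); -2/(s - 0) ↔ -2e^(0t); -1/(s + 1) ↔ -e^(-t).

f(t) = 4*exp(3*t) - 2 - exp(-t)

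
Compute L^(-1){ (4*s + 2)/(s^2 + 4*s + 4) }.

-6*t*exp(-2*t) + 4*exp(-2*t)

Factor the denominator: s^2 + 4*s + 4 = (s + 2)^2.
Partial fraction decomposition gives [4/(s + 2)] + [-6/(s + 2)^2].
Invert each term: 4/(s + 2) ↔ 4e^(-2t); -6/(s + 2)^2 ↔ -6t·e^(-2t).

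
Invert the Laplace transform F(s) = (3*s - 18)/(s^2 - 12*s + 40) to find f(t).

f(t) = 3*exp(6*t)*cos(2*t)

Rewrite the denominator: s^2 - 12*s + 40 = (s - 6)^2 + 4.
The form in (s - 6) signals a first-shifting-theorem factor e^(6t).
Since L{cos(2t)} = s/(s^2 + 4), the inverse is e^(6*t)*cos(2*t), scaled by 3.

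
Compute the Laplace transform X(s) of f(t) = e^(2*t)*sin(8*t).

X(s) = 8/((s - 2)^2 + 64)

L{sin(8t)} = 8/(s^2 + 64).
By the first shifting theorem, multiplying by e^(2t) replaces s with s - 2.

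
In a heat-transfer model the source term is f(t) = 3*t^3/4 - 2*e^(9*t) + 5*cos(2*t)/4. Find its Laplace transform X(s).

The transform is linear, so treat each term independently.
(-2)·[L{e^(9t)} = 1/(s - 9)]; (5/4)·[L{cos(2t)} = s/(s^2 + 4)]; (3/4)·[L{t^3} = 3!/s^4 = 6/s^4].

X(s) = 5*s/(4*(s^2 + 4)) - 2/(s - 9) + 9/(2*s^4)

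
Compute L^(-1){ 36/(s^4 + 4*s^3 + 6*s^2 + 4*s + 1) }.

Rewrite the denominator: s^4 + 4*s^3 + 6*s^2 + 4*s + 1 = (s + 1)^4.
The form in (s + 1) signals a first-shifting-theorem factor e^(-t).
Since L{t^3} = 3!/s^4 = 6/s^4, the inverse is t^3*e^(-t), scaled by 6.

6*t^3*exp(-t)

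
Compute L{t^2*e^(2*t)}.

L{e^(2t)} = 1/(s - 2).
Then apply L{t^2·g(t)} = (-1)^2 d^2/ds^2[G(s)] with G(s) = 1/(s - 2):
differentiating 2 times and applying the sign gives 2/(s - 2)^3.

2/(s - 2)^3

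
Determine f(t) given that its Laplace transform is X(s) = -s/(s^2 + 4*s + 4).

Factor the denominator: s^2 + 4*s + 4 = (s + 2)^2.
Partial fraction decomposition gives [-1/(s + 2)] + [2/(s + 2)^2].
Invert each term: -1/(s + 2) ↔ -e^(-2t); 2/(s + 2)^2 ↔ 2t·e^(-2t).

f(t) = 2*t*exp(-2*t) - exp(-2*t)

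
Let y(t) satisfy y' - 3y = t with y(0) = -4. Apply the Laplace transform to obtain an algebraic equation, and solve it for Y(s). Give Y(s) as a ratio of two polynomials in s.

Y(s) = (-4*s^2 + 1)/(s^3 - 3*s^2)

Take the Laplace transform of both sides.
The derivative rules (L{y'} = sY - y(0) = sY - (-4)) turn the left side into (s - 3)Y - (-4).
The right side is L{t} = s^(-2).
So (s - 3)Y = s^(-2) + (-4).
Solve for Y(s) and write it as one ratio of polynomials.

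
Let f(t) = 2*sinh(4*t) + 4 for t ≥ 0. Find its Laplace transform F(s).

By linearity of the Laplace transform, transform each term separately.
L{4} = 4/s; (2)·[L{sinh(4t)} = 4/(s^2 - 16)].

F(s) = 8/(s^2 - 16) + 4/s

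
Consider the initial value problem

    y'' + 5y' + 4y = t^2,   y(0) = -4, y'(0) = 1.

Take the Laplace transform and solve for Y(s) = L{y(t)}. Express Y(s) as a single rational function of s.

Take the Laplace transform of both sides.
With L{y''} = s^2 Y - s·y(0) - y'(0) and L{y'} = sY - y(0), with y(0) = -4, y'(0) = 1: the LHS transforms to (s^2 + 5*s + 4)Y - (-4*s - 19).
The right side is L{t^2} = 2/s^3.
So (s^2 + 5*s + 4)Y = 2/s^3 + (-4*s - 19).
Divide through and combine into a single rational function.

Y(s) = (-4*s^4 - 19*s^3 + 2)/(s^5 + 5*s^4 + 4*s^3)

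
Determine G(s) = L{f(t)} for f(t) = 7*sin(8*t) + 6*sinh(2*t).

G(s) = 56/(s^2 + 64) + 12/(s^2 - 4)

The transform is linear, so treat each term independently.
(7)·[L{sin(8t)} = 8/(s^2 + 64)]; (6)·[L{sinh(2t)} = 2/(s^2 - 4)].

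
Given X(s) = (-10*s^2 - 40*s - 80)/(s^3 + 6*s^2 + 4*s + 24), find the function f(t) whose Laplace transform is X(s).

f(t) = -5*sin(2*t) - 5*cos(2*t) - 5*exp(-6*t)

Factor the denominator: s^3 + 6*s^2 + 4*s + 24 = (s + 6)*(s^2 + 4).
Partial fraction decomposition gives [-5/(s + 6)] + [-5*s/(s^2 + 4)] + [-10/(s^2 + 4)].
Invert each term: -5/(s + 6) ↔ -5e^(-6t); -5·s/(s^2 + 4) ↔ -5cos(2t); -5·2/(s^2 + 4) ↔ -5sin(2t).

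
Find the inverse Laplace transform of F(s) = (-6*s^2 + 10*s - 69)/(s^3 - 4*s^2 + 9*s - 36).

Factor the denominator: s^3 - 4*s^2 + 9*s - 36 = (s - 4)*(s^2 + 9).
Partial fraction decomposition gives [-5/(s - 4)] + [-s/(s^2 + 9)] + [6/(s^2 + 9)].
Invert each term: -5/(s - 4) ↔ -5e^(4t); -1·s/(s^2 + 9) ↔ -cos(3t); 2·3/(s^2 + 9) ↔ 2sin(3t).

-5*exp(4*t) + 2*sin(3*t) - cos(3*t)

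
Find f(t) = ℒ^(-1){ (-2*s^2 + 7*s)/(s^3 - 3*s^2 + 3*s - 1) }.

f(t) = 5*t^2*exp(t)/2 + 3*t*exp(t) - 2*exp(t)

Factor the denominator: s^3 - 3*s^2 + 3*s - 1 = (s - 1)^3.
Partial fraction decomposition gives [-2/(s - 1)] + [3/(s - 1)^2] + [5/(s - 1)^3].
Invert each term: -2/(s - 1) ↔ -2e^(t); 3/(s - 1)^2 ↔ 3t·e^(t); 5/(s - 1)^3 ↔ (5/2)t^2·e^(t).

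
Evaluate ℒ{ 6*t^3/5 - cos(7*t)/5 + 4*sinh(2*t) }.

Apply the Laplace transform termwise.
(6/5)·[L{t^3} = 3!/s^4 = 6/s^4]; (4)·[L{sinh(2t)} = 2/(s^2 - 4)]; (-1/5)·[L{cos(7t)} = s/(s^2 + 49)].

-s/(5*(s^2 + 49)) + 8/(s^2 - 4) + 36/(5*s^4)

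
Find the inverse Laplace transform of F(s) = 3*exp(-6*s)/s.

The factor e^(-6s) signals a time shift by c = 6 (second shifting theorem).
L{3} = 3/s, so L^-1{3/s} = 3.
Hence the inverse is u(t - 6) times that function evaluated at t - 6.

Heaviside(t - 6)*(3)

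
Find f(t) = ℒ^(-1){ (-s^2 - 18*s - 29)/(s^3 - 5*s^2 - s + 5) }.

f(t) = -6*exp(5*t) + 6*exp(t) - exp(-t)

Factor the denominator: s^3 - 5*s^2 - s + 5 = (s - 5)*(s - 1)*(s + 1).
Partial fraction decomposition gives [-1/(s + 1)] + [-6/(s - 5)] + [6/(s - 1)].
Invert each term: -1/(s + 1) ↔ -e^(-t); -6/(s - 5) ↔ -6e^(5t); 6/(s - 1) ↔ 6e^(t).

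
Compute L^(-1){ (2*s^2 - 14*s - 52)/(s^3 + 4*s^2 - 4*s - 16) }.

Factor the denominator: s^3 + 4*s^2 - 4*s - 16 = (s - 2)*(s + 2)*(s + 4).
Partial fraction decomposition gives [-3/(s - 2)] + [2/(s + 2)] + [3/(s + 4)].
Invert each term: -3/(s - 2) ↔ -3e^(2t); 2/(s + 2) ↔ 2e^(-2t); 3/(s + 4) ↔ 3e^(-4t).

-3*exp(2*t) + 2*exp(-2*t) + 3*exp(-4*t)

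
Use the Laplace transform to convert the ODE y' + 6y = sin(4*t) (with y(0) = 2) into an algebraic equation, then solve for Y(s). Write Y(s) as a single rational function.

Take the Laplace transform of both sides.
The derivative rules (L{y'} = sY - y(0) = sY - 2) turn the left side into (s + 6)Y - (2).
The right side is L{sin(4*t)} = 4/(s^2 + 16).
So (s + 6)Y = 4/(s^2 + 16) + (2).
Isolate Y and clear denominators.

Y(s) = (2*s^2 + 36)/(s^3 + 6*s^2 + 16*s + 96)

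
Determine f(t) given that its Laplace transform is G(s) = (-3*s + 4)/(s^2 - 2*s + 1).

Factor the denominator: s^2 - 2*s + 1 = (s - 1)^2.
Partial fraction decomposition gives [-3/(s - 1)] + [(s - 1)^(-2)].
Invert each term: -3/(s - 1) ↔ -3e^(t); 1/(s - 1)^2 ↔ t·e^(t).

f(t) = t*exp(t) - 3*exp(t)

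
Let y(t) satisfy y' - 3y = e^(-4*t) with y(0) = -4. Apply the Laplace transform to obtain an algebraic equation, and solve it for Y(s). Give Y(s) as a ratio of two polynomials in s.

Laplace-transform each side.
Using L{y'} = sY - y(0) = sY - (-4), the left side becomes (s - 3)Y - (-4).
The right side is L{e^(-4*t)} = 1/(s + 4).
So (s - 3)Y = 1/(s + 4) + (-4).
Divide through and combine into a single rational function.

Y(s) = (-4*s - 15)/(s^2 + s - 12)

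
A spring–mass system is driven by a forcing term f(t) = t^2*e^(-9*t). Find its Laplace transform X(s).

X(s) = 2/(s + 9)^3

L{e^(-9t)} = 1/(s + 9).
Then apply L{t^2·g(t)} = (-1)^2 d^2/ds^2[G(s)] with G(s) = 1/(s + 9):
differentiating 2 times and applying the sign gives 2/(s + 9)^3.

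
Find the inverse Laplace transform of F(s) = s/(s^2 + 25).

cos(5*t)

Since L{cos(5t)} = s/(s^2 + 25), the inverse is cos(5*t).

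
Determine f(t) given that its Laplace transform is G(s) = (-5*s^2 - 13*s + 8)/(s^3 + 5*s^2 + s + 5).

f(t) = 2*sin(t) - 3*cos(t) - 2*exp(-5*t)

Factor the denominator: s^3 + 5*s^2 + s + 5 = (s + 5)*(s^2 + 1).
Partial fraction decomposition gives [-2/(s + 5)] + [-3*s/(s^2 + 1)] + [2/(s^2 + 1)].
Invert each term: -2/(s + 5) ↔ -2e^(-5t); -3·s/(s^2 + 1) ↔ -3cos(t); 2·1/(s^2 + 1) ↔ 2sin(t).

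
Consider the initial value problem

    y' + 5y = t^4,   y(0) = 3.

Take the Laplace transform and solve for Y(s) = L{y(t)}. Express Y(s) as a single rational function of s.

Transform both sides with L{·}.
With L{y'} = sY - y(0) = sY - 3: the LHS transforms to (s + 5)Y - (3).
The right side is L{t^4} = 24/s^5.
So (s + 5)Y = 24/s^5 + (3).
Solve for Y(s) and write it as one ratio of polynomials.

Y(s) = (3*s^5 + 24)/(s^6 + 5*s^5)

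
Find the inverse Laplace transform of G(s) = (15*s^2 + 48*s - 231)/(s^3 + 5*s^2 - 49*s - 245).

5*exp(7*t) + 4*exp(-5*t) + 6*exp(-7*t)

Factor the denominator: s^3 + 5*s^2 - 49*s - 245 = (s - 7)*(s + 5)*(s + 7).
Partial fraction decomposition gives [5/(s - 7)] + [4/(s + 5)] + [6/(s + 7)].
Invert each term: 5/(s - 7) ↔ 5e^(7t); 4/(s + 5) ↔ 4e^(-5t); 6/(s + 7) ↔ 6e^(-7t).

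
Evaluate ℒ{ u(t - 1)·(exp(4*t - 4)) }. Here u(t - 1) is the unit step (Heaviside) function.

exp(-s)/(s - 4)

By the second shifting theorem, L{u(t - c)·g(t - c)} = e^(-cs)·H(s) with c = 1 and H(s) = L{g(t)}.
L{e^(4t)} = 1/(s - 4).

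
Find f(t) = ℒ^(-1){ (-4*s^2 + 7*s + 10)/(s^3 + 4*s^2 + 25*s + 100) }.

Factor the denominator: s^3 + 4*s^2 + 25*s + 100 = (s + 4)*(s^2 + 25).
Partial fraction decomposition gives [-2/(s + 4)] + [-2*s/(s^2 + 25)] + [15/(s^2 + 25)].
Invert each term: -2/(s + 4) ↔ -2e^(-4t); -2·s/(s^2 + 25) ↔ -2cos(5t); 3·5/(s^2 + 25) ↔ 3sin(5t).

f(t) = 3*sin(5*t) - 2*cos(5*t) - 2*exp(-4*t)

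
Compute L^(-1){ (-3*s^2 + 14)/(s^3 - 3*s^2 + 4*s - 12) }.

-exp(3*t) - 3*sin(2*t) - 2*cos(2*t)

Factor the denominator: s^3 - 3*s^2 + 4*s - 12 = (s - 3)*(s^2 + 4).
Partial fraction decomposition gives [-1/(s - 3)] + [-2*s/(s^2 + 4)] + [-6/(s^2 + 4)].
Invert each term: -1/(s - 3) ↔ -e^(3t); -2·s/(s^2 + 4) ↔ -2cos(2t); -3·2/(s^2 + 4) ↔ -3sin(2t).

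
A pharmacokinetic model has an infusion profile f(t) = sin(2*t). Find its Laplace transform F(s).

F(s) = 2/(s^2 + 4)

L{sin(2t)} = 2/(s^2 + 4).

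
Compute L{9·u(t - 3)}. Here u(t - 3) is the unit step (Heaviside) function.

By the second shifting theorem, L{u(t - c)·g(t - c)} = e^(-cs)·G(s) with c = 3 and G(s) = L{g(t)}.
L{9} = 9/s.

9*exp(-3*s)/s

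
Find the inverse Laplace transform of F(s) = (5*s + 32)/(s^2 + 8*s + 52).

2*exp(-4*t)*sin(6*t) + 5*exp(-4*t)*cos(6*t)

Complete the square in the denominator: s^2 + 8*s + 52 = (s + 4)^2 + 6^2.
Split the numerator to match: 5*s + 32 = 5·(s + 4) + 2·6.
Invert each term: 5·(s + 4)/((s + 4)^2 + 36) ↔ 5e^(-4t)cos(6t); 2·6/((s + 4)^2 + 36) ↔ 2e^(-4t)sin(6t).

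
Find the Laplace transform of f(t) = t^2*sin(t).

2*(3*s^2 - 1)/(s^2 + 1)^3

L{sin(t)} = 1/(s^2 + 1).
Then apply L{t^2·g(t)} = (-1)^2 d^2/ds^2[G(s)] with G(s) = 1/(s^2 + 1):
differentiating 2 times and applying the sign gives 2*(3*s^2 - 1)/(s^2 + 1)^3.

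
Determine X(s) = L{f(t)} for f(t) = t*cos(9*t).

X(s) = (s - 9)*(s + 9)/(s^2 + 81)^2

L{cos(9t)} = s/(s^2 + 81).
Then apply L{t·g(t)} = -d/ds[G(s)] with G(s) = s/(s^2 + 81):
differentiating 1 time and applying the sign gives (s - 9)*(s + 9)/(s^2 + 81)^2.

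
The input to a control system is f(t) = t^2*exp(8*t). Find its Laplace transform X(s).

X(s) = 2/(s - 8)^3

L{e^(8t)} = 1/(s - 8).
Then apply L{t^2·g(t)} = (-1)^2 d^2/ds^2[G(s)] with G(s) = 1/(s - 8):
differentiating 2 times and applying the sign gives 2/(s - 8)^3.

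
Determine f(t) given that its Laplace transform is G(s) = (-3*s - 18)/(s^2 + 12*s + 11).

f(t) = -3*exp(-6*t)*cosh(5*t)

Rewrite the denominator: s^2 + 12*s + 11 = (s + 6)^2 - 25.
The form in (s + 6) signals a first-shifting-theorem factor e^(-6t).
Since L{cosh(5t)} = s/(s^2 - 25), the inverse is exp(-6*t)*cosh(5*t), scaled by -3.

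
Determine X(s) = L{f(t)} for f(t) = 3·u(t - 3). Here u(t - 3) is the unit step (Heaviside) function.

X(s) = 3*exp(-3*s)/s

By the second shifting theorem, L{u(t - c)·g(t - c)} = e^(-cs)·G(s) with c = 3 and G(s) = L{g(t)}.
L{3} = 3/s.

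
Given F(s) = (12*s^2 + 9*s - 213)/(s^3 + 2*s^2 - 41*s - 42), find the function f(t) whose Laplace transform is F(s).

f(t) = 3*exp(6*t) + 5*exp(-t) + 4*exp(-7*t)

Factor the denominator: s^3 + 2*s^2 - 41*s - 42 = (s - 6)*(s + 1)*(s + 7).
Partial fraction decomposition gives [5/(s + 1)] + [4/(s + 7)] + [3/(s - 6)].
Invert each term: 5/(s + 1) ↔ 5e^(-t); 4/(s + 7) ↔ 4e^(-7t); 3/(s - 6) ↔ 3e^(6t).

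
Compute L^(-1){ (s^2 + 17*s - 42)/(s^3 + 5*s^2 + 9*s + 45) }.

-sin(3*t) + 4*cos(3*t) - 3*exp(-5*t)

Factor the denominator: s^3 + 5*s^2 + 9*s + 45 = (s + 5)*(s^2 + 9).
Partial fraction decomposition gives [-3/(s + 5)] + [4*s/(s^2 + 9)] + [-3/(s^2 + 9)].
Invert each term: -3/(s + 5) ↔ -3e^(-5t); 4·s/(s^2 + 9) ↔ 4cos(3t); -1·3/(s^2 + 9) ↔ -sin(3t).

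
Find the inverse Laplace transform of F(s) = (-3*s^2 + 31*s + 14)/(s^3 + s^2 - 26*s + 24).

Factor the denominator: s^3 + s^2 - 26*s + 24 = (s - 4)*(s - 1)*(s + 6).
Partial fraction decomposition gives [3/(s - 4)] + [-4/(s + 6)] + [-2/(s - 1)].
Invert each term: 3/(s - 4) ↔ 3e^(4t); -4/(s + 6) ↔ -4e^(-6t); -2/(s - 1) ↔ -2e^(t).

3*exp(4*t) - 2*exp(t) - 4*exp(-6*t)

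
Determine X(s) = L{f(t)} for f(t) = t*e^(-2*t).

X(s) = (s + 2)^(-2)

L{t} = 1!/s^2 = 1/s^2.
By the first shifting theorem, multiplying by e^(-2t) replaces s with s + 2.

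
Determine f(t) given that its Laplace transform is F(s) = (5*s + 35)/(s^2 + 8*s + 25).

f(t) = 5*exp(-4*t)*sin(3*t) + 5*exp(-4*t)*cos(3*t)

Complete the square in the denominator: s^2 + 8*s + 25 = (s + 4)^2 + 3^2.
Split the numerator to match: 5*s + 35 = 5·(s + 4) + 5·3.
Invert each term: 5·(s + 4)/((s + 4)^2 + 9) ↔ 5e^(-4t)cos(3t); 5·3/((s + 4)^2 + 9) ↔ 5e^(-4t)sin(3t).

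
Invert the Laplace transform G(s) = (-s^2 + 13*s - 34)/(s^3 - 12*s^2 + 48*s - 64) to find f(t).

f(t) = t^2*exp(4*t) + 5*t*exp(4*t) - exp(4*t)

Factor the denominator: s^3 - 12*s^2 + 48*s - 64 = (s - 4)^3.
Partial fraction decomposition gives [-1/(s - 4)] + [5/(s - 4)^2] + [2/(s - 4)^3].
Invert each term: -1/(s - 4) ↔ -e^(4t); 5/(s - 4)^2 ↔ 5t·e^(4t); 2/(s - 4)^3 ↔ (1)t^2·e^(4t).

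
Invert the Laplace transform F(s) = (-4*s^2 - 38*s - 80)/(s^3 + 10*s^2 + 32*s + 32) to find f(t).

f(t) = -4*t*exp(-4*t) - 5*exp(-2*t) + exp(-4*t)

Factor the denominator: s^3 + 10*s^2 + 32*s + 32 = (s + 2)*(s + 4)^2.
Partial fraction decomposition gives [1/(s + 4)] + [-4/(s + 4)^2] + [-5/(s + 2)].
Invert each term: 1/(s + 4) ↔ e^(-4t); -4/(s + 4)^2 ↔ -4t·e^(-4t); -5/(s + 2) ↔ -5e^(-2t).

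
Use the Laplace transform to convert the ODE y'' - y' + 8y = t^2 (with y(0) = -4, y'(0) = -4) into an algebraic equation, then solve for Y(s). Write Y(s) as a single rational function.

Take the Laplace transform of both sides.
Using L{y''} = s^2 Y - s·y(0) - y'(0) and L{y'} = sY - y(0), with y(0) = -4, y'(0) = -4, the left side becomes (s^2 - s + 8)Y - (-4*s).
The right side is L{t^2} = 2/s^3.
So (s^2 - s + 8)Y = 2/s^3 + (-4*s).
Isolate Y and clear denominators.

Y(s) = (-4*s^4 + 2)/(s^5 - s^4 + 8*s^3)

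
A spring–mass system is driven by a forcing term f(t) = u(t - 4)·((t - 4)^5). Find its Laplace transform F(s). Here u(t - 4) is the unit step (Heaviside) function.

F(s) = 120*exp(-4*s)/s^6

By the second shifting theorem, L{u(t - c)·g(t - c)} = e^(-cs)·G(s) with c = 4 and G(s) = L{g(t)}.
L{t^5} = 5!/s^6 = 120/s^6.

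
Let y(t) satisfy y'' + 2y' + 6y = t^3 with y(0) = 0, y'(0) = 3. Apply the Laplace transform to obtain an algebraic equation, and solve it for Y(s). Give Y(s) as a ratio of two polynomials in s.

Transform both sides with L{·}.
With L{y''} = s^2 Y - s·y(0) - y'(0) and L{y'} = sY - y(0), with y(0) = 0, y'(0) = 3: the LHS transforms to (s^2 + 2*s + 6)Y - (3).
The right side is L{t^3} = 6/s^4.
So (s^2 + 2*s + 6)Y = 6/s^4 + (3).
Divide through and combine into a single rational function.

Y(s) = (3*s^4 + 6)/(s^6 + 2*s^5 + 6*s^4)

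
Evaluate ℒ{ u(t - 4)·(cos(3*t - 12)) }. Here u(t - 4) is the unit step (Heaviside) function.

s*exp(-4*s)/(s^2 + 9)

By the second shifting theorem, L{u(t - c)·g(t - c)} = e^(-cs)·G(s) with c = 4 and G(s) = L{g(t)}.
L{cos(3t)} = s/(s^2 + 9).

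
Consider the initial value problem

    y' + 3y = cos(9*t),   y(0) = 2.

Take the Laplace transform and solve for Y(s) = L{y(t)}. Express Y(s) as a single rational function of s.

Take the Laplace transform of both sides.
With L{y'} = sY - y(0) = sY - 2: the LHS transforms to (s + 3)Y - (2).
The right side is L{cos(9*t)} = s/(s^2 + 81).
So (s + 3)Y = s/(s^2 + 81) + (2).
Solve for Y(s) and write it as one ratio of polynomials.

Y(s) = (2*s^2 + s + 162)/(s^3 + 3*s^2 + 81*s + 243)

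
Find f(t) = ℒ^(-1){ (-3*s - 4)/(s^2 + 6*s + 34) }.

f(t) = exp(-3*t)*sin(5*t) - 3*exp(-3*t)*cos(5*t)

Complete the square in the denominator: s^2 + 6*s + 34 = (s + 3)^2 + 5^2.
Split the numerator to match: -3*s - 4 = -3·(s + 3) + 1·5.
Invert each term: -3·(s + 3)/((s + 3)^2 + 25) ↔ -3e^(-3t)cos(5t); 1·5/((s + 3)^2 + 25) ↔ e^(-3t)sin(5t).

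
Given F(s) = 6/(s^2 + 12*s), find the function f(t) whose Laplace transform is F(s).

f(t) = exp(-6*t)*sinh(6*t)

Rewrite the denominator: s^2 + 12*s = (s + 6)^2 - 36.
The form in (s + 6) signals a first-shifting-theorem factor e^(-6t).
Since L{sinh(6t)} = 6/(s^2 - 36), the inverse is exp(-6*t)*sinh(6*t).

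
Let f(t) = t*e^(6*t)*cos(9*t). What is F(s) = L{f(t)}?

L{cos(9t)} = s/(s^2 + 81).
Multiplying by e^(6t) shifts s → s - 6, so L{e^(6*t)*cos(9*t)} = (s - 6)/((s - 6)^2 + 81).
Then apply L{t·g(t)} = -d/ds[G(s)] with G(s) = (s - 6)/((s - 6)^2 + 81):
differentiating 1 time and applying the sign gives (s - 15)*(s + 3)/(s^2 - 12*s + 117)^2.

F(s) = (s - 15)*(s + 3)/(s^2 - 12*s + 117)^2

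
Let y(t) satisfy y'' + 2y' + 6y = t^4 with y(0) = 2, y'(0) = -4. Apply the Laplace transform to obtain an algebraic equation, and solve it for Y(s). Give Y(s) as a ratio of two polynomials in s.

Y(s) = (2*s^6 + 24)/(s^7 + 2*s^6 + 6*s^5)

Apply the Laplace transform to the equation.
Using L{y''} = s^2 Y - s·y(0) - y'(0) and L{y'} = sY - y(0), with y(0) = 2, y'(0) = -4, the left side becomes (s^2 + 2*s + 6)Y - (2*s).
The right side is L{t^4} = 24/s^5.
So (s^2 + 2*s + 6)Y = 24/s^5 + (2*s).
Divide through and combine into a single rational function.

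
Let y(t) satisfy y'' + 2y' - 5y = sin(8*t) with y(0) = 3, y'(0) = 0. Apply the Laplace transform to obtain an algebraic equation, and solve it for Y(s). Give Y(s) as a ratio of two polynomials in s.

Y(s) = (3*s^3 + 6*s^2 + 192*s + 392)/(s^4 + 2*s^3 + 59*s^2 + 128*s - 320)

Apply the Laplace transform to the equation.
With L{y''} = s^2 Y - s·y(0) - y'(0) and L{y'} = sY - y(0), with y(0) = 3, y'(0) = 0: the LHS transforms to (s^2 + 2*s - 5)Y - (3*s + 6).
The right side is L{sin(8*t)} = 8/(s^2 + 64).
So (s^2 + 2*s - 5)Y = 8/(s^2 + 64) + (3*s + 6).
Divide through and combine into a single rational function.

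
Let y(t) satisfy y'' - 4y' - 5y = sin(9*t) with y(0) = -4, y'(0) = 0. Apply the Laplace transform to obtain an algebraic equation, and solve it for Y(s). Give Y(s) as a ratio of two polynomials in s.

Y(s) = (-4*s^3 + 16*s^2 - 324*s + 1305)/(s^4 - 4*s^3 + 76*s^2 - 324*s - 405)

Transform both sides with L{·}.
The derivative rules (L{y''} = s^2 Y - s·y(0) - y'(0) and L{y'} = sY - y(0), with y(0) = -4, y'(0) = 0) turn the left side into (s^2 - 4*s - 5)Y - (-4*s + 16).
The right side is L{sin(9*t)} = 9/(s^2 + 81).
So (s^2 - 4*s - 5)Y = 9/(s^2 + 81) + (-4*s + 16).
Solve for Y(s) and write it as one ratio of polynomials.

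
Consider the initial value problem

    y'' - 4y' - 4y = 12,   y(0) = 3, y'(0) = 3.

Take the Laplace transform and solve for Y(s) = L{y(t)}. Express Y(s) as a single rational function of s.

Take the Laplace transform of both sides.
With L{y''} = s^2 Y - s·y(0) - y'(0) and L{y'} = sY - y(0), with y(0) = 3, y'(0) = 3: the LHS transforms to (s^2 - 4*s - 4)Y - (3*s - 9).
The right side is L{12} = 12/s.
So (s^2 - 4*s - 4)Y = 12/s + (3*s - 9).
Isolate Y and clear denominators.

Y(s) = (3*s^2 - 9*s + 12)/(s^3 - 4*s^2 - 4*s)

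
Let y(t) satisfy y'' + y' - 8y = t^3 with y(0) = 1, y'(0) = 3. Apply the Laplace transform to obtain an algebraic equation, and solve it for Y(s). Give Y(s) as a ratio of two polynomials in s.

Y(s) = (s^5 + 4*s^4 + 6)/(s^6 + s^5 - 8*s^4)

Laplace-transform each side.
With L{y''} = s^2 Y - s·y(0) - y'(0) and L{y'} = sY - y(0), with y(0) = 1, y'(0) = 3: the LHS transforms to (s^2 + s - 8)Y - (s + 4).
The right side is L{t^3} = 6/s^4.
So (s^2 + s - 8)Y = 6/s^4 + (s + 4).
Isolate Y and clear denominators.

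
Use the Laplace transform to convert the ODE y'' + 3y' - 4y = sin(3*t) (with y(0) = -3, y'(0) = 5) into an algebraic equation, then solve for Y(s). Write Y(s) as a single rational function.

Y(s) = (-3*s^3 - 4*s^2 - 27*s - 33)/(s^4 + 3*s^3 + 5*s^2 + 27*s - 36)

Take the Laplace transform of both sides.
Using L{y''} = s^2 Y - s·y(0) - y'(0) and L{y'} = sY - y(0), with y(0) = -3, y'(0) = 5, the left side becomes (s^2 + 3*s - 4)Y - (-3*s - 4).
The right side is L{sin(3*t)} = 3/(s^2 + 9).
So (s^2 + 3*s - 4)Y = 3/(s^2 + 9) + (-3*s - 4).
Isolate Y and clear denominators.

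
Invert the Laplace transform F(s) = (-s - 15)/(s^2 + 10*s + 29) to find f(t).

f(t) = -5*exp(-5*t)*sin(2*t) - exp(-5*t)*cos(2*t)

Complete the square in the denominator: s^2 + 10*s + 29 = (s + 5)^2 + 2^2.
Split the numerator to match: -s - 15 = -1·(s + 5) - 5·2.
Invert each term: -1·(s + 5)/((s + 5)^2 + 4) ↔ -e^(-5t)cos(2t); -5·2/((s + 5)^2 + 4) ↔ -5e^(-5t)sin(2t).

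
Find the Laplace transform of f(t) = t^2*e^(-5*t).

2/(s + 5)^3

L{e^(-5t)} = 1/(s + 5).
Then apply L{t^2·g(t)} = (-1)^2 d^2/ds^2[G(s)] with G(s) = 1/(s + 5):
differentiating 2 times and applying the sign gives 2/(s + 5)^3.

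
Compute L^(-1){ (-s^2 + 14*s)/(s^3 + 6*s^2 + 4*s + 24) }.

Factor the denominator: s^3 + 6*s^2 + 4*s + 24 = (s + 6)*(s^2 + 4).
Partial fraction decomposition gives [-3/(s + 6)] + [2*s/(s^2 + 4)] + [2/(s^2 + 4)].
Invert each term: -3/(s + 6) ↔ -3e^(-6t); 2·s/(s^2 + 4) ↔ 2cos(2t); 1·2/(s^2 + 4) ↔ sin(2t).

sin(2*t) + 2*cos(2*t) - 3*exp(-6*t)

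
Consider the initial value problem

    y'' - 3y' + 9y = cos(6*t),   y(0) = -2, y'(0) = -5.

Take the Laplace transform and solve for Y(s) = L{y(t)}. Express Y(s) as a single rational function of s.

Y(s) = (-2*s^3 + s^2 - 71*s + 36)/(s^4 - 3*s^3 + 45*s^2 - 108*s + 324)

Transform both sides with L{·}.
The derivative rules (L{y''} = s^2 Y - s·y(0) - y'(0) and L{y'} = sY - y(0), with y(0) = -2, y'(0) = -5) turn the left side into (s^2 - 3*s + 9)Y - (-2*s + 1).
The right side is L{cos(6*t)} = s/(s^2 + 36).
So (s^2 - 3*s + 9)Y = s/(s^2 + 36) + (-2*s + 1).
Divide through and combine into a single rational function.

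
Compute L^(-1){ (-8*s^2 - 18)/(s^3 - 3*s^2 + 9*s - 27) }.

-5*exp(3*t) - 3*sin(3*t) - 3*cos(3*t)

Factor the denominator: s^3 - 3*s^2 + 9*s - 27 = (s - 3)*(s^2 + 9).
Partial fraction decomposition gives [-5/(s - 3)] + [-3*s/(s^2 + 9)] + [-9/(s^2 + 9)].
Invert each term: -5/(s - 3) ↔ -5e^(3t); -3·s/(s^2 + 9) ↔ -3cos(3t); -3·3/(s^2 + 9) ↔ -3sin(3t).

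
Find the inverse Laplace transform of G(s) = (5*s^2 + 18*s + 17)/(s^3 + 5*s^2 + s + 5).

3*sin(t) + 3*cos(t) + 2*exp(-5*t)

Factor the denominator: s^3 + 5*s^2 + s + 5 = (s + 5)*(s^2 + 1).
Partial fraction decomposition gives [2/(s + 5)] + [3*s/(s^2 + 1)] + [3/(s^2 + 1)].
Invert each term: 2/(s + 5) ↔ 2e^(-5t); 3·s/(s^2 + 1) ↔ 3cos(t); 3·1/(s^2 + 1) ↔ 3sin(t).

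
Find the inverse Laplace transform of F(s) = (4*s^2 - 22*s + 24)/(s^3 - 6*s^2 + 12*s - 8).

-2*t^2*exp(2*t) - 6*t*exp(2*t) + 4*exp(2*t)

Factor the denominator: s^3 - 6*s^2 + 12*s - 8 = (s - 2)^3.
Partial fraction decomposition gives [4/(s - 2)] + [-6/(s - 2)^2] + [-4/(s - 2)^3].
Invert each term: 4/(s - 2) ↔ 4e^(2t); -6/(s - 2)^2 ↔ -6t·e^(2t); -4/(s - 2)^3 ↔ (-2)t^2·e^(2t).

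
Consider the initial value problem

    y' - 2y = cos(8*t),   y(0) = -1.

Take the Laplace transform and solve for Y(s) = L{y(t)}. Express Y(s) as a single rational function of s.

Take the Laplace transform of both sides.
With L{y'} = sY - y(0) = sY - (-1): the LHS transforms to (s - 2)Y - (-1).
The right side is L{cos(8*t)} = s/(s^2 + 64).
So (s - 2)Y = s/(s^2 + 64) + (-1).
Isolate Y and clear denominators.

Y(s) = (-s^2 + s - 64)/(s^3 - 2*s^2 + 64*s - 128)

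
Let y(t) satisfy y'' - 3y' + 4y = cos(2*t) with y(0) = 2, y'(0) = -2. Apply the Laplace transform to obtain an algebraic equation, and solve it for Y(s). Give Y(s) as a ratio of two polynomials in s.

Y(s) = (2*s^3 - 8*s^2 + 9*s - 32)/(s^4 - 3*s^3 + 8*s^2 - 12*s + 16)

Apply the Laplace transform to the equation.
Using L{y''} = s^2 Y - s·y(0) - y'(0) and L{y'} = sY - y(0), with y(0) = 2, y'(0) = -2, the left side becomes (s^2 - 3*s + 4)Y - (2*s - 8).
The right side is L{cos(2*t)} = s/(s^2 + 4).
So (s^2 - 3*s + 4)Y = s/(s^2 + 4) + (2*s - 8).
Divide through and combine into a single rational function.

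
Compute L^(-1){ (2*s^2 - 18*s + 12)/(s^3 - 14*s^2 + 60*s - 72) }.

-6*t*exp(6*t) + 3*exp(6*t) - exp(2*t)

Factor the denominator: s^3 - 14*s^2 + 60*s - 72 = (s - 6)^2*(s - 2).
Partial fraction decomposition gives [3/(s - 6)] + [-6/(s - 6)^2] + [-1/(s - 2)].
Invert each term: 3/(s - 6) ↔ 3e^(6t); -6/(s - 6)^2 ↔ -6t·e^(6t); -1/(s - 2) ↔ -e^(2t).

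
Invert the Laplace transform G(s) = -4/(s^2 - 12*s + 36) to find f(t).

f(t) = -4*t*exp(6*t)

Rewrite the denominator: s^2 - 12*s + 36 = (s - 6)^2.
The form in (s - 6) signals a first-shifting-theorem factor e^(6t).
Since L{t} = 1!/s^2 = 1/s^2, the inverse is t*e^(6*t), scaled by -4.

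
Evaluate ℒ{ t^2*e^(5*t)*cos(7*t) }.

L{cos(7t)} = s/(s^2 + 49).
Multiplying by e^(5t) shifts s → s - 5, so L{e^(5*t)*cos(7*t)} = (s - 5)/((s - 5)^2 + 49).
Then apply L{t^2·g(t)} = (-1)^2 d^2/ds^2[G(s)] with G(s) = (s - 5)/((s - 5)^2 + 49):
differentiating 2 times and applying the sign gives 2*(s - 5)*(s^2 - 10*s - 122)/(s^2 - 10*s + 74)^3.

2*(s - 5)*(s^2 - 10*s - 122)/(s^2 - 10*s + 74)^3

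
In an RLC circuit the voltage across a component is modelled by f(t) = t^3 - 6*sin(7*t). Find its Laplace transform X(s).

The transform is linear, so treat each term independently.
(-6)·[L{sin(7t)} = 7/(s^2 + 49)]; L{t^3} = 3!/s^4 = 6/s^4.

X(s) = -42/(s^2 + 49) + 6/s^4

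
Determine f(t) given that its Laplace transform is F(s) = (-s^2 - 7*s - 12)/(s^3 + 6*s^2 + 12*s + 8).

Factor the denominator: s^3 + 6*s^2 + 12*s + 8 = (s + 2)^3.
Partial fraction decomposition gives [-1/(s + 2)] + [-3/(s + 2)^2] + [-2/(s + 2)^3].
Invert each term: -1/(s + 2) ↔ -e^(-2t); -3/(s + 2)^2 ↔ -3t·e^(-2t); -2/(s + 2)^3 ↔ (-1)t^2·e^(-2t).

f(t) = -t^2*exp(-2*t) - 3*t*exp(-2*t) - exp(-2*t)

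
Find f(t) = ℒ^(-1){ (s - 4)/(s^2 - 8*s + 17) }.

f(t) = exp(4*t)*cos(t)

Rewrite the denominator: s^2 - 8*s + 17 = (s - 4)^2 + 1.
The form in (s - 4) signals a first-shifting-theorem factor e^(4t).
Since L{cos(t)} = s/(s^2 + 1), the inverse is e^(4*t)*cos(t).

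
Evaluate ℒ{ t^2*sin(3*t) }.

18*(s^2 - 3)/(s^2 + 9)^3

L{sin(3t)} = 3/(s^2 + 9).
Then apply L{t^2·g(t)} = (-1)^2 d^2/ds^2[G(s)] with G(s) = 3/(s^2 + 9):
differentiating 2 times and applying the sign gives 18*(s^2 - 3)/(s^2 + 9)^3.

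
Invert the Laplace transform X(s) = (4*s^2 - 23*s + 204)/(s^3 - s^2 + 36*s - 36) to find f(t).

Factor the denominator: s^3 - s^2 + 36*s - 36 = (s - 1)*(s^2 + 36).
Partial fraction decomposition gives [5/(s - 1)] + [-s/(s^2 + 36)] + [-24/(s^2 + 36)].
Invert each term: 5/(s - 1) ↔ 5e^(t); -1·s/(s^2 + 36) ↔ -cos(6t); -4·6/(s^2 + 36) ↔ -4sin(6t).

f(t) = 5*exp(t) - 4*sin(6*t) - cos(6*t)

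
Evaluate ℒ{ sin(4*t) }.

L{sin(4t)} = 4/(s^2 + 16).

4/(s^2 + 16)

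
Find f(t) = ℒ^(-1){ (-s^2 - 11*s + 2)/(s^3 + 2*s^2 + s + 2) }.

f(t) = -sin(t) - 5*cos(t) + 4*exp(-2*t)

Factor the denominator: s^3 + 2*s^2 + s + 2 = (s + 2)*(s^2 + 1).
Partial fraction decomposition gives [4/(s + 2)] + [-5*s/(s^2 + 1)] + [-1/(s^2 + 1)].
Invert each term: 4/(s + 2) ↔ 4e^(-2t); -5·s/(s^2 + 1) ↔ -5cos(t); -1·1/(s^2 + 1) ↔ -sin(t).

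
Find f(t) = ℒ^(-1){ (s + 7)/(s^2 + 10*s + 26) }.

Complete the square in the denominator: s^2 + 10*s + 26 = (s + 5)^2 + 1^2.
Split the numerator to match: s + 7 = 1·(s + 5) + 2·1.
Invert each term: 1·(s + 5)/((s + 5)^2 + 1) ↔ e^(-5t)cos(t); 2·1/((s + 5)^2 + 1) ↔ 2e^(-5t)sin(t).

f(t) = 2*exp(-5*t)*sin(t) + exp(-5*t)*cos(t)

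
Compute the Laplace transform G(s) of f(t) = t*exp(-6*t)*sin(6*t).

L{sin(6t)} = 6/(s^2 + 36).
Multiplying by e^(-6t) shifts s → s + 6, so L{exp(-6*t)*sin(6*t)} = 6/((s + 6)^2 + 36).
Then apply L{t·g(t)} = -d/ds[H(s)] with H(s) = 6/((s + 6)^2 + 36):
differentiating 1 time and applying the sign gives 12*(s + 6)/(s^2 + 12*s + 72)^2.

G(s) = 12*(s + 6)/(s^2 + 12*s + 72)^2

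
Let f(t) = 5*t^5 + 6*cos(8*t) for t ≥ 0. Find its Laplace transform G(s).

By linearity of the Laplace transform, transform each term separately.
(6)·[L{cos(8t)} = s/(s^2 + 64)]; (5)·[L{t^5} = 5!/s^6 = 120/s^6].

G(s) = 6*s/(s^2 + 64) + 600/s^6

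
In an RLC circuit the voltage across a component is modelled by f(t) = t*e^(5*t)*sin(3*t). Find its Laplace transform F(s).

L{sin(3t)} = 3/(s^2 + 9).
Multiplying by e^(5t) shifts s → s - 5, so L{e^(5*t)*sin(3*t)} = 3/((s - 5)^2 + 9).
Then apply L{t·g(t)} = -d/ds[G(s)] with G(s) = 3/((s - 5)^2 + 9):
differentiating 1 time and applying the sign gives 6*(s - 5)/(s^2 - 10*s + 34)^2.

F(s) = 6*(s - 5)/(s^2 - 10*s + 34)^2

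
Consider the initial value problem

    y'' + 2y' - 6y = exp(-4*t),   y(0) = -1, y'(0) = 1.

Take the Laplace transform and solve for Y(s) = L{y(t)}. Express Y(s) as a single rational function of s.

Transform both sides with L{·}.
Using L{y''} = s^2 Y - s·y(0) - y'(0) and L{y'} = sY - y(0), with y(0) = -1, y'(0) = 1, the left side becomes (s^2 + 2*s - 6)Y - (-s - 1).
The right side is L{exp(-4*t)} = 1/(s + 4).
So (s^2 + 2*s - 6)Y = 1/(s + 4) + (-s - 1).
Isolate Y and clear denominators.

Y(s) = (-s^2 - 5*s - 3)/(s^3 + 6*s^2 + 2*s - 24)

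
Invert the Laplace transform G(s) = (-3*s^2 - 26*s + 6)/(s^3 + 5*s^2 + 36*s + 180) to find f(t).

Factor the denominator: s^3 + 5*s^2 + 36*s + 180 = (s + 5)*(s^2 + 36).
Partial fraction decomposition gives [1/(s + 5)] + [-4*s/(s^2 + 36)] + [-6/(s^2 + 36)].
Invert each term: 1/(s + 5) ↔ e^(-5t); -4·s/(s^2 + 36) ↔ -4cos(6t); -1·6/(s^2 + 36) ↔ -sin(6t).

f(t) = -sin(6*t) - 4*cos(6*t) + exp(-5*t)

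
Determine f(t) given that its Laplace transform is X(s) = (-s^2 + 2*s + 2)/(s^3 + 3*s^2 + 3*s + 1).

f(t) = -t^2*exp(-t)/2 + 4*t*exp(-t) - exp(-t)

Factor the denominator: s^3 + 3*s^2 + 3*s + 1 = (s + 1)^3.
Partial fraction decomposition gives [-1/(s + 1)] + [4/(s + 1)^2] + [-1/(s + 1)^3].
Invert each term: -1/(s + 1) ↔ -e^(-t); 4/(s + 1)^2 ↔ 4t·e^(-t); -1/(s + 1)^3 ↔ (-1/2)t^2·e^(-t).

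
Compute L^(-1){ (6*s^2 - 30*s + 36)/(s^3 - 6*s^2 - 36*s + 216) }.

6*t*exp(6*t) + 3*exp(6*t) + 3*exp(-6*t)

Factor the denominator: s^3 - 6*s^2 - 36*s + 216 = (s - 6)^2*(s + 6).
Partial fraction decomposition gives [3/(s - 6)] + [6/(s - 6)^2] + [3/(s + 6)].
Invert each term: 3/(s - 6) ↔ 3e^(6t); 6/(s - 6)^2 ↔ 6t·e^(6t); 3/(s + 6) ↔ 3e^(-6t).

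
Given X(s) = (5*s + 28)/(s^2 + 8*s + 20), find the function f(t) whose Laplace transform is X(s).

Complete the square in the denominator: s^2 + 8*s + 20 = (s + 4)^2 + 2^2.
Split the numerator to match: 5*s + 28 = 5·(s + 4) + 4·2.
Invert each term: 5·(s + 4)/((s + 4)^2 + 4) ↔ 5e^(-4t)cos(2t); 4·2/((s + 4)^2 + 4) ↔ 4e^(-4t)sin(2t).

f(t) = 4*exp(-4*t)*sin(2*t) + 5*exp(-4*t)*cos(2*t)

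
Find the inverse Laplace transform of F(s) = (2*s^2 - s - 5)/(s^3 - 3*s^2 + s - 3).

exp(3*t) + 2*sin(t) + cos(t)

Factor the denominator: s^3 - 3*s^2 + s - 3 = (s - 3)*(s^2 + 1).
Partial fraction decomposition gives [1/(s - 3)] + [s/(s^2 + 1)] + [2/(s^2 + 1)].
Invert each term: 1/(s - 3) ↔ e^(3t); 1·s/(s^2 + 1) ↔ cos(t); 2·1/(s^2 + 1) ↔ 2sin(t).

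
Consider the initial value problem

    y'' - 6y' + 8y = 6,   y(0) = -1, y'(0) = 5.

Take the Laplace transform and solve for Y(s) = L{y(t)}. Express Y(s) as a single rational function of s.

Transform both sides with L{·}.
With L{y''} = s^2 Y - s·y(0) - y'(0) and L{y'} = sY - y(0), with y(0) = -1, y'(0) = 5: the LHS transforms to (s^2 - 6*s + 8)Y - (-s + 11).
The right side is L{6} = 6/s.
So (s^2 - 6*s + 8)Y = 6/s + (-s + 11).
Isolate Y and clear denominators.

Y(s) = (-s^2 + 11*s + 6)/(s^3 - 6*s^2 + 8*s)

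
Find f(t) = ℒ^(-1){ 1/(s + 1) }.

Since L{e^(-t)} = 1/(s + 1), the inverse is e^(-t).

f(t) = exp(-t)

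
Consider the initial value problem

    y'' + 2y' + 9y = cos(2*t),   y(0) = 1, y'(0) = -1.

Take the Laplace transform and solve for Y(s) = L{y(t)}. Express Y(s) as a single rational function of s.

Apply the Laplace transform to the equation.
With L{y''} = s^2 Y - s·y(0) - y'(0) and L{y'} = sY - y(0), with y(0) = 1, y'(0) = -1: the LHS transforms to (s^2 + 2*s + 9)Y - (s + 1).
The right side is L{cos(2*t)} = s/(s^2 + 4).
So (s^2 + 2*s + 9)Y = s/(s^2 + 4) + (s + 1).
Solve for Y(s) and write it as one ratio of polynomials.

Y(s) = (s^3 + s^2 + 5*s + 4)/(s^4 + 2*s^3 + 13*s^2 + 8*s + 36)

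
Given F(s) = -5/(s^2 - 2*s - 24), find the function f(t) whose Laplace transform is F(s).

f(t) = -exp(t)*sinh(5*t)

Rewrite the denominator: s^2 - 2*s - 24 = (s - 1)^2 - 25.
The form in (s - 1) signals a first-shifting-theorem factor e^(t).
Since L{sinh(5t)} = 5/(s^2 - 25), the inverse is e^(t)*sinh(5*t), scaled by -1.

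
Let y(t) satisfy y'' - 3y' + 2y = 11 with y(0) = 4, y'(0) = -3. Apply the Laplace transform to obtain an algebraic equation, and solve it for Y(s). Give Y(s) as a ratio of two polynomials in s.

Laplace-transform each side.
The derivative rules (L{y''} = s^2 Y - s·y(0) - y'(0) and L{y'} = sY - y(0), with y(0) = 4, y'(0) = -3) turn the left side into (s^2 - 3*s + 2)Y - (4*s - 15).
The right side is L{11} = 11/s.
So (s^2 - 3*s + 2)Y = 11/s + (4*s - 15).
Isolate Y and clear denominators.

Y(s) = (4*s - 11)/(s^2 - 2*s)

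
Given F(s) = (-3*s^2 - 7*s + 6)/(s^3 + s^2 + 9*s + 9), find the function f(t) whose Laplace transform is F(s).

f(t) = -sin(3*t) - 4*cos(3*t) + exp(-t)

Factor the denominator: s^3 + s^2 + 9*s + 9 = (s + 1)*(s^2 + 9).
Partial fraction decomposition gives [1/(s + 1)] + [-4*s/(s^2 + 9)] + [-3/(s^2 + 9)].
Invert each term: 1/(s + 1) ↔ e^(-t); -4·s/(s^2 + 9) ↔ -4cos(3t); -1·3/(s^2 + 9) ↔ -sin(3t).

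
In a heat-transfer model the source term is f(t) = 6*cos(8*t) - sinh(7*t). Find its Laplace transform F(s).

F(s) = 6*s/(s^2 + 64) - 7/(s^2 - 49)

The transform is linear, so treat each term independently.
(-1)·[L{sinh(7t)} = 7/(s^2 - 49)]; (6)·[L{cos(8t)} = s/(s^2 + 64)].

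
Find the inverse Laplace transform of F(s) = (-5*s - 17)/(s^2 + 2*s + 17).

Complete the square in the denominator: s^2 + 2*s + 17 = (s + 1)^2 + 4^2.
Split the numerator to match: -5*s - 17 = -5·(s + 1) - 3·4.
Invert each term: -5·(s + 1)/((s + 1)^2 + 16) ↔ -5e^(-t)cos(4t); -3·4/((s + 1)^2 + 16) ↔ -3e^(-t)sin(4t).

-3*exp(-t)*sin(4*t) - 5*exp(-t)*cos(4*t)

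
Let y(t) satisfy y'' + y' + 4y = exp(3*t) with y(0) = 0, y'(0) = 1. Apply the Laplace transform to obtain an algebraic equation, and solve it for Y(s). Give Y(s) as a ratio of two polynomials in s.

Y(s) = (s - 2)/(s^3 - 2*s^2 + s - 12)

Transform both sides with L{·}.
The derivative rules (L{y''} = s^2 Y - s·y(0) - y'(0) and L{y'} = sY - y(0), with y(0) = 0, y'(0) = 1) turn the left side into (s^2 + s + 4)Y - (1).
The right side is L{exp(3*t)} = 1/(s - 3).
So (s^2 + s + 4)Y = 1/(s - 3) + (1).
Divide through and combine into a single rational function.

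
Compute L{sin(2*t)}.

L{sin(2t)} = 2/(s^2 + 4).

2/(s^2 + 4)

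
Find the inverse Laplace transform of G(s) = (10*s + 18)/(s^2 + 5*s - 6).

4*exp(t) + 6*exp(-6*t)

Factor the denominator: s^2 + 5*s - 6 = (s - 1)*(s + 6).
Partial fraction decomposition gives [4/(s - 1)] + [6/(s + 6)].
Invert each term: 4/(s - 1) ↔ 4e^(t); 6/(s + 6) ↔ 6e^(-6t).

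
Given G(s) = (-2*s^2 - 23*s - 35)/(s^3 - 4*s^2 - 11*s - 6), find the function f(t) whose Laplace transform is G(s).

f(t) = 2*t*exp(-t) - 5*exp(6*t) + 3*exp(-t)

Factor the denominator: s^3 - 4*s^2 - 11*s - 6 = (s - 6)*(s + 1)^2.
Partial fraction decomposition gives [3/(s + 1)] + [2/(s + 1)^2] + [-5/(s - 6)].
Invert each term: 3/(s + 1) ↔ 3e^(-t); 2/(s + 1)^2 ↔ 2t·e^(-t); -5/(s - 6) ↔ -5e^(6t).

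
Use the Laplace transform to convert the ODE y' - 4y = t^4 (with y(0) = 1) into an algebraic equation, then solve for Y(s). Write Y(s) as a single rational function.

Apply the Laplace transform to the equation.
The derivative rules (L{y'} = sY - y(0) = sY - 1) turn the left side into (s - 4)Y - (1).
The right side is L{t^4} = 24/s^5.
So (s - 4)Y = 24/s^5 + (1).
Solve for Y(s) and write it as one ratio of polynomials.

Y(s) = (s^5 + 24)/(s^6 - 4*s^5)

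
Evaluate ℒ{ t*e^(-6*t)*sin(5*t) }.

L{sin(5t)} = 5/(s^2 + 25).
Multiplying by e^(-6t) shifts s → s + 6, so L{e^(-6*t)*sin(5*t)} = 5/((s + 6)^2 + 25).
Then apply L{t·g(t)} = -d/ds[G(s)] with G(s) = 5/((s + 6)^2 + 25):
differentiating 1 time and applying the sign gives 10*(s + 6)/(s^2 + 12*s + 61)^2.

10*(s + 6)/(s^2 + 12*s + 61)^2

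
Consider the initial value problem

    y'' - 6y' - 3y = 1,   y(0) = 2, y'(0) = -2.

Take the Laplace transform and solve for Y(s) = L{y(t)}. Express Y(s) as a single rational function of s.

Y(s) = (2*s^2 - 14*s + 1)/(s^3 - 6*s^2 - 3*s)

Laplace-transform each side.
Using L{y''} = s^2 Y - s·y(0) - y'(0) and L{y'} = sY - y(0), with y(0) = 2, y'(0) = -2, the left side becomes (s^2 - 6*s - 3)Y - (2*s - 14).
The right side is L{1} = 1/s.
So (s^2 - 6*s - 3)Y = 1/s + (2*s - 14).
Divide through and combine into a single rational function.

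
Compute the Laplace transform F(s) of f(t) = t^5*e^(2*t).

F(s) = 120/(s - 2)^6

L{t^5} = 5!/s^6 = 120/s^6.
By the first shifting theorem, multiplying by e^(2t) replaces s with s - 2.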